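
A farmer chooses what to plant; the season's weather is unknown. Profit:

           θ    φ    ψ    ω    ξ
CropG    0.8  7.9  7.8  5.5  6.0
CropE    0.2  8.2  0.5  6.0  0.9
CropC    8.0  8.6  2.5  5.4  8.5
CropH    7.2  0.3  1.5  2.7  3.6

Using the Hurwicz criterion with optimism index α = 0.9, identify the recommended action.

CropC

CropG: 0.9·7.9 + 0.1·0.8 = 7.19
CropE: 0.9·8.2 + 0.1·0.2 = 7.4
CropC: 0.9·8.6 + 0.1·2.5 = 7.99
CropH: 0.9·7.2 + 0.1·0.3 = 6.51
Highest Hurwicz score = 7.99 → CropC.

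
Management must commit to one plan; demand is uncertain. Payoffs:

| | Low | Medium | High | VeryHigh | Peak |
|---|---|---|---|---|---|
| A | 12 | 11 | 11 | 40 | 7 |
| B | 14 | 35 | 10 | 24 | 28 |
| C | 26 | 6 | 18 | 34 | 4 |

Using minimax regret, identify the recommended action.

B

Column bests: Low=26, Medium=35, High=18, VeryHigh=40, Peak=28.
A regrets: 14, 24, 7, 0, 21 → max 24
B regrets: 12, 0, 8, 16, 0 → max 16
C regrets: 0, 29, 0, 6, 24 → max 29
Smallest max regret = 16 → B.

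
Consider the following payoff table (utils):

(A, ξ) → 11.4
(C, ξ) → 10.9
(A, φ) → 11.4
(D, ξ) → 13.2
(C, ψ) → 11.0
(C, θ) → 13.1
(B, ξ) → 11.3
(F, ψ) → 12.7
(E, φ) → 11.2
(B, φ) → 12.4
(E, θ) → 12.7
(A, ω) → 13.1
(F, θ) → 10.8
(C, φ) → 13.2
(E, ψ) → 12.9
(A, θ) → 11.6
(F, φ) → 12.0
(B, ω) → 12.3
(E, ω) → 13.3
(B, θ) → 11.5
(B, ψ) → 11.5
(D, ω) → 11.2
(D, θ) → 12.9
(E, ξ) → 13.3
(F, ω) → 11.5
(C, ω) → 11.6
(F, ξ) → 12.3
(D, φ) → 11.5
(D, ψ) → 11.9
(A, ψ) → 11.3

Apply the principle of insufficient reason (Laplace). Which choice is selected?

Row averages: A=11.76, B=11.8, C=11.96, D=12.14, E=12.68, F=11.86
Highest average = 12.68 → E.

E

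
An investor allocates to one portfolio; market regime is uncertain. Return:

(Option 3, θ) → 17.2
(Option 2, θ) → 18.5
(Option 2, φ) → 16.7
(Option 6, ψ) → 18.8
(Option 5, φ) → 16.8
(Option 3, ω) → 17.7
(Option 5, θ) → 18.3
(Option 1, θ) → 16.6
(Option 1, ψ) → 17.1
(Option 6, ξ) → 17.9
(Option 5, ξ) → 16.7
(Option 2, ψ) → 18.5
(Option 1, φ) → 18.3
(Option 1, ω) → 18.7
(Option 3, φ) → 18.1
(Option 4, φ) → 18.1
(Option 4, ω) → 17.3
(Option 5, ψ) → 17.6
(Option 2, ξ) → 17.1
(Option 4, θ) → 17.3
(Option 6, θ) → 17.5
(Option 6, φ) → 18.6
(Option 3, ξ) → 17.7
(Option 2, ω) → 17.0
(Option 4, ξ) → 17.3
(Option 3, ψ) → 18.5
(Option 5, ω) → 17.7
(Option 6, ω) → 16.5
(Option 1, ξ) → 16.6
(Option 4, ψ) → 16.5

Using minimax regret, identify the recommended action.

Column bests: θ=18.5, φ=18.6, ψ=18.8, ω=18.7, ξ=17.9.
Option 1 regrets: 1.9, 0.3, 1.7, 0.0, 1.3 → max 1.9
Option 2 regrets: 0.0, 1.9, 0.3, 1.7, 0.8 → max 1.9
Option 3 regrets: 1.3, 0.5, 0.3, 1.0, 0.2 → max 1.3
Option 4 regrets: 1.2, 0.5, 2.3, 1.4, 0.6 → max 2.3
Option 5 regrets: 0.2, 1.8, 1.2, 1.0, 1.2 → max 1.8
Option 6 regrets: 1.0, 0.0, 0.0, 2.2, 0.0 → max 2.2
Smallest max regret = 1.3 → Option 3.

Option 3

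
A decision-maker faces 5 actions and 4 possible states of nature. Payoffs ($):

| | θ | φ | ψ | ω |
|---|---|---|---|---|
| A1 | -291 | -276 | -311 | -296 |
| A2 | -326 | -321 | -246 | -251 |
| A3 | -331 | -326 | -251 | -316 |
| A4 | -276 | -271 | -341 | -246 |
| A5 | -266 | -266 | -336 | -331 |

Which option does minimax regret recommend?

Column bests: θ=-266, φ=-266, ψ=-246, ω=-246.
A1 regrets: 25, 10, 65, 50 → max 65
A2 regrets: 60, 55, 0, 5 → max 60
A3 regrets: 65, 60, 5, 70 → max 70
A4 regrets: 10, 5, 95, 0 → max 95
A5 regrets: 0, 0, 90, 85 → max 90
Smallest max regret = 60 → A2.

A2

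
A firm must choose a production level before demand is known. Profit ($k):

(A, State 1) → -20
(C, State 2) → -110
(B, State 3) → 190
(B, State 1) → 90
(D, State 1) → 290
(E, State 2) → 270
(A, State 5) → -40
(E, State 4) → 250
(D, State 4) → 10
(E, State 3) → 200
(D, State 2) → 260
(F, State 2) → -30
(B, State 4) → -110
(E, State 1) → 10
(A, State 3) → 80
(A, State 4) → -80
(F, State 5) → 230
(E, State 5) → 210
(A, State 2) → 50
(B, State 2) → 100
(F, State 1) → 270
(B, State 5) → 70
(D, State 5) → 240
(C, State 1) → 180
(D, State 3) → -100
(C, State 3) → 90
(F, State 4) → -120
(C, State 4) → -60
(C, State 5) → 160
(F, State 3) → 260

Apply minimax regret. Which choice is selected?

E

Column bests: State 1=290, State 2=270, State 3=260, State 4=250, State 5=240.
A regrets: 310, 220, 180, 330, 280 → max 330
B regrets: 200, 170, 70, 360, 170 → max 360
C regrets: 110, 380, 170, 310, 80 → max 380
D regrets: 0, 10, 360, 240, 0 → max 360
E regrets: 280, 0, 60, 0, 30 → max 280
F regrets: 20, 300, 0, 370, 10 → max 370
Smallest max regret = 280 → E.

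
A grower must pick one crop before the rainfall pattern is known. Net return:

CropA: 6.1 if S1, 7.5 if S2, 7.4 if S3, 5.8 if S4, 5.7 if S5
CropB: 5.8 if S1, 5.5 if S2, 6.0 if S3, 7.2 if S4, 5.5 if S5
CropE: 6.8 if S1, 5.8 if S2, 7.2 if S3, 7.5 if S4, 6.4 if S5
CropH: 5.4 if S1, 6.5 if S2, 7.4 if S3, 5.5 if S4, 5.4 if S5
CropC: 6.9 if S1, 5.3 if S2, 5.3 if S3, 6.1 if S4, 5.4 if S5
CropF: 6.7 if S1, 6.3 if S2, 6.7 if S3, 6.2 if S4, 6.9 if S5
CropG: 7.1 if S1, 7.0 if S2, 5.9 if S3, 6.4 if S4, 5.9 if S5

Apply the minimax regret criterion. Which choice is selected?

CropF

Column bests: S1=7.1, S2=7.5, S3=7.4, S4=7.5, S5=6.9.
CropA regrets: 1.0, 0.0, 0.0, 1.7, 1.2 → max 1.7
CropB regrets: 1.3, 2.0, 1.4, 0.3, 1.4 → max 2.0
CropE regrets: 0.3, 1.7, 0.2, 0.0, 0.5 → max 1.7
CropH regrets: 1.7, 1.0, 0.0, 2.0, 1.5 → max 2.0
CropC regrets: 0.2, 2.2, 2.1, 1.4, 1.5 → max 2.2
CropF regrets: 0.4, 1.2, 0.7, 1.3, 0.0 → max 1.3
CropG regrets: 0.0, 0.5, 1.5, 1.1, 1.0 → max 1.5
Smallest max regret = 1.3 → CropF.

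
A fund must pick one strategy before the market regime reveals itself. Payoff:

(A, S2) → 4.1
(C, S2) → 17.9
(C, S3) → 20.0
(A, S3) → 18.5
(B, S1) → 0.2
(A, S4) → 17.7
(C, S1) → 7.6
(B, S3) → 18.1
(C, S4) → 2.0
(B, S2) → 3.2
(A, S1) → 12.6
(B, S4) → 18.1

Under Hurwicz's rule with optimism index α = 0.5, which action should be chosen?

A

A: 0.5·18.5 + 0.5·4.1 = 11.3
B: 0.5·18.1 + 0.5·0.2 = 9.15
C: 0.5·20.0 + 0.5·2.0 = 11
Highest Hurwicz score = 11.3 → A.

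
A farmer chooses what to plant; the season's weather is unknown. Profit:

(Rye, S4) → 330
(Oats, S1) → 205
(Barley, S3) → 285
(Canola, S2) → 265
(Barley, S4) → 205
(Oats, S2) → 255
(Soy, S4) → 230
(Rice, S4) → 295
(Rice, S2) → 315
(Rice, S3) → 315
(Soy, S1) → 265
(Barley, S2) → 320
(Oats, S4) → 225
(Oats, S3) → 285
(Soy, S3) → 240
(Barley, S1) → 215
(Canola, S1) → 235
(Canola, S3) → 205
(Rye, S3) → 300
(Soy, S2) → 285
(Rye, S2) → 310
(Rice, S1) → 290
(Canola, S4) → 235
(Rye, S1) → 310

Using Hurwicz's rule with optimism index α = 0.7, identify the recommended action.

Rye

Rice: 0.7·315 + 0.3·290 = 307.5
Rye: 0.7·330 + 0.3·300 = 321
Soy: 0.7·285 + 0.3·230 = 268.5
Canola: 0.7·265 + 0.3·205 = 247
Barley: 0.7·320 + 0.3·205 = 285.5
Oats: 0.7·285 + 0.3·205 = 261
Highest Hurwicz score = 321 → Rye.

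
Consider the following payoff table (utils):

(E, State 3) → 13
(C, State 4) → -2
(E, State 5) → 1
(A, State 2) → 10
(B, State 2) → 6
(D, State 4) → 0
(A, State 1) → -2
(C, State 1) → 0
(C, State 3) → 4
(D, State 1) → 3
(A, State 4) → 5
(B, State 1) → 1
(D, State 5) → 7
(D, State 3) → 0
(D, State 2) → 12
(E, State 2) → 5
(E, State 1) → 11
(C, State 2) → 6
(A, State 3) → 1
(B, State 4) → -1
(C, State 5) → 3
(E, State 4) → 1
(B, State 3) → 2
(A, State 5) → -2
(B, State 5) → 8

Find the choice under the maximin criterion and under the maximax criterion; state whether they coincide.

Row minima: A=-2, B=-1, C=-2, D=0, E=1
Best worst-case = 1 → E.
Row maxima: A=10, B=8, C=6, D=12, E=13
Best best-case = 13 → E.

maximin → E; maximax → E (agree)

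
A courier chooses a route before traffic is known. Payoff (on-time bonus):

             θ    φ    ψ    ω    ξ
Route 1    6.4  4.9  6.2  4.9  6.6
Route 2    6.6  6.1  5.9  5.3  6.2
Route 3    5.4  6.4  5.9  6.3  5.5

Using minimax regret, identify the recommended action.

Route 2

Column bests: θ=6.6, φ=6.4, ψ=6.2, ω=6.3, ξ=6.6.
Route 1 regrets: 0.2, 1.5, 0.0, 1.4, 0.0 → max 1.5
Route 2 regrets: 0.0, 0.3, 0.3, 1.0, 0.4 → max 1.0
Route 3 regrets: 1.2, 0.0, 0.3, 0.0, 1.1 → max 1.2
Smallest max regret = 1.0 → Route 2.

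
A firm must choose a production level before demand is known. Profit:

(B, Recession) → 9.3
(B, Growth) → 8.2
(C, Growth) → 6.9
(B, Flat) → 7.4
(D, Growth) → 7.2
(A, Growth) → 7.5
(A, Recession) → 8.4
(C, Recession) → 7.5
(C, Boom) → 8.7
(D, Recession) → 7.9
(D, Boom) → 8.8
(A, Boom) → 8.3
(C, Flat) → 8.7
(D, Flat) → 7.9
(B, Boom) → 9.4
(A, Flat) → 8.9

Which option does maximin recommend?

Row minima: A=7.5, B=7.4, C=6.9, D=7.2
Best worst-case = 7.5 → A.

A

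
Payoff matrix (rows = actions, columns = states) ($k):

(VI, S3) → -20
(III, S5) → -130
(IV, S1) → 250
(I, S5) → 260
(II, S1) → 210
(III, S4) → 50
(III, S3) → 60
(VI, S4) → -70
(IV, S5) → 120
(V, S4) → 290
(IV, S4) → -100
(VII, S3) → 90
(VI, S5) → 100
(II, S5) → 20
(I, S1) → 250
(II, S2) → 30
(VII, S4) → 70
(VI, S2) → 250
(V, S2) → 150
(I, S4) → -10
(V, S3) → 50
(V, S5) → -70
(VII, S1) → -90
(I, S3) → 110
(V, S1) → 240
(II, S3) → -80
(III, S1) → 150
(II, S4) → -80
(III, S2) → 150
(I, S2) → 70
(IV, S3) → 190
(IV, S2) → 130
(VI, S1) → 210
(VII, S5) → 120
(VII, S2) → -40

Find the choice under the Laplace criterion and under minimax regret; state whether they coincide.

laplace → I; minimax regret → I (agree)

Row averages: I=136, II=20, III=56, IV=118, V=132, VI=94, VII=30
Highest average = 136 → I.
Column bests: S1=250, S2=250, S3=190, S4=290, S5=260.
I regrets: 0, 180, 80, 300, 0 → max 300
II regrets: 40, 220, 270, 370, 240 → max 370
III regrets: 100, 100, 130, 240, 390 → max 390
IV regrets: 0, 120, 0, 390, 140 → max 390
V regrets: 10, 100, 140, 0, 330 → max 330
VI regrets: 40, 0, 210, 360, 160 → max 360
VII regrets: 340, 290, 100, 220, 140 → max 340
Smallest max regret = 300 → I.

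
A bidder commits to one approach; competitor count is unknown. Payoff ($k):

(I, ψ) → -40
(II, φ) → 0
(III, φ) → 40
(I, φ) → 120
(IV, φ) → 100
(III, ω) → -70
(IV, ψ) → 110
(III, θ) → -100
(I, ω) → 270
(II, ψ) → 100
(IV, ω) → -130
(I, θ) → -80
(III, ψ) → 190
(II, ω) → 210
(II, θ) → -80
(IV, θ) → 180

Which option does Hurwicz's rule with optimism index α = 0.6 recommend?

I: 0.6·270 + 0.4·(-80) = 130
II: 0.6·210 + 0.4·(-80) = 94
III: 0.6·190 + 0.4·(-100) = 74
IV: 0.6·180 + 0.4·(-130) = 56
Highest Hurwicz score = 130 → I.

I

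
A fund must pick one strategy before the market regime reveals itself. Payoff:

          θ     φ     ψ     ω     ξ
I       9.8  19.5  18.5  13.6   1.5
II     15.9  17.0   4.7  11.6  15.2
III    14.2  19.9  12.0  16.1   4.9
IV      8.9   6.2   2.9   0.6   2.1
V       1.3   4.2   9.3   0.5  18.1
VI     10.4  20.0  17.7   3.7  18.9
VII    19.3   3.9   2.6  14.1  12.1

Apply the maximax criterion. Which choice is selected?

Row maxima: I=19.5, II=17.0, III=19.9, IV=8.9, V=18.1, VI=20.0, VII=19.3
Best best-case = 20.0 → VI.

VI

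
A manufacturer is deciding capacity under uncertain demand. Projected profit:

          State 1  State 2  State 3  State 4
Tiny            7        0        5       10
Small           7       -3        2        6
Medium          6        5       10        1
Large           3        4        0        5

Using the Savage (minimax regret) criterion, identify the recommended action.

Column bests: State 1=7, State 2=5, State 3=10, State 4=10.
Tiny regrets: 0, 5, 5, 0 → max 5
Small regrets: 0, 8, 8, 4 → max 8
Medium regrets: 1, 0, 0, 9 → max 9
Large regrets: 4, 1, 10, 5 → max 10
Smallest max regret = 5 → Tiny.

Tiny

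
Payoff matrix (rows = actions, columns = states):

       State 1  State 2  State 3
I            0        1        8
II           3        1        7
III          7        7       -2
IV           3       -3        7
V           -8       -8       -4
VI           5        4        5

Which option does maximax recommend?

Row maxima: I=8, II=7, III=7, IV=7, V=-4, VI=5
Best best-case = 8 → I.

I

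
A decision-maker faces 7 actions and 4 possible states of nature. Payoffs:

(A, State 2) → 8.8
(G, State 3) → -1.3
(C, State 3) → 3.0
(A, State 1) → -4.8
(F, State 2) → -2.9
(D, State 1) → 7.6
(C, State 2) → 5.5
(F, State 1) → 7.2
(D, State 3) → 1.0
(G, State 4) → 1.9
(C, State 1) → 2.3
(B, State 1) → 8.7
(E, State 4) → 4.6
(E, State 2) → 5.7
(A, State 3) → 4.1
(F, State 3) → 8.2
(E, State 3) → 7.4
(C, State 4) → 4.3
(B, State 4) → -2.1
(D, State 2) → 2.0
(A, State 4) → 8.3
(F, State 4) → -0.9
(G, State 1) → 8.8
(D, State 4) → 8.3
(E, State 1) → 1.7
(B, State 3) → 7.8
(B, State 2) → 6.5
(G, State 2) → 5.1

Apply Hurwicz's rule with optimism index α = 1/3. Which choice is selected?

E

A: 1/3·8.8 + 2/3·(-4.8) = -4/15
B: 1/3·8.7 + 2/3·(-2.1) = 1.5
C: 1/3·5.5 + 2/3·2.3 = 101/30
D: 1/3·8.3 + 2/3·1.0 = 103/30
E: 1/3·7.4 + 2/3·1.7 = 3.6
F: 1/3·8.2 + 2/3·(-2.9) = 0.8
G: 1/3·8.8 + 2/3·(-1.3) = 31/15
Highest Hurwicz score = 3.6 → E.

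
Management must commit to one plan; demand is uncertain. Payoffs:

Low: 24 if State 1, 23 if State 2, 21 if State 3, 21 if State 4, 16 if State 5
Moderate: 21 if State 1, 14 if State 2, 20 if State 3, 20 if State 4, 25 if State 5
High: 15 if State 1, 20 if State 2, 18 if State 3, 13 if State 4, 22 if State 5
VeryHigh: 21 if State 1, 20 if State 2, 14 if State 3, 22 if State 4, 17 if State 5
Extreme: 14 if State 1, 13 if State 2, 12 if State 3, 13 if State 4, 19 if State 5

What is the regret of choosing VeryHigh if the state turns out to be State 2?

3

Best payoff under State 2 is 23.
Regret = 23 − 20 = 3.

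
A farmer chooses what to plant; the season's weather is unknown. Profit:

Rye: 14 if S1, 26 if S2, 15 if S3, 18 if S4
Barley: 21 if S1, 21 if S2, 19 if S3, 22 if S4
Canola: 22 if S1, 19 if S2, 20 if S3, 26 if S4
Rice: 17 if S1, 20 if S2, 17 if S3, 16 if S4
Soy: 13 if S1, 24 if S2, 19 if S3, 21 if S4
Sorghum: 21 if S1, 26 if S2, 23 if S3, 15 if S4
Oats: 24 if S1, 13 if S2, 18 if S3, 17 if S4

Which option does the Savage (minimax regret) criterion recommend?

Barley

Column bests: S1=24, S2=26, S3=23, S4=26.
Rye regrets: 10, 0, 8, 8 → max 10
Barley regrets: 3, 5, 4, 4 → max 5
Canola regrets: 2, 7, 3, 0 → max 7
Rice regrets: 7, 6, 6, 10 → max 10
Soy regrets: 11, 2, 4, 5 → max 11
Sorghum regrets: 3, 0, 0, 11 → max 11
Oats regrets: 0, 13, 5, 9 → max 13
Smallest max regret = 5 → Barley.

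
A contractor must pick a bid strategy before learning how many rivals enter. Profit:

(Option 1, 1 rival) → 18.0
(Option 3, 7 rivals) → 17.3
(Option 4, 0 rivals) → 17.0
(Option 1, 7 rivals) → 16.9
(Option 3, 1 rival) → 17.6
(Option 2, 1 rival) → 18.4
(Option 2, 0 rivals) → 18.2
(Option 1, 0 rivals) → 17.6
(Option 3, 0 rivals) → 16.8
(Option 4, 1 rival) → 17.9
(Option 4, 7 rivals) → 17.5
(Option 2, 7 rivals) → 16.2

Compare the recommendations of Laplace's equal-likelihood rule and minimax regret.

laplace → Option 2; minimax regret → Option 1 (disagree)

Row averages: Option 1=17.5, Option 2=17.6, Option 3=517/30, Option 4=262/15
Highest average = 17.6 → Option 2.
Column bests: 0 rivals=18.2, 1 rival=18.4, 7 rivals=17.5.
Option 1 regrets: 0.6, 0.4, 0.6 → max 0.6
Option 2 regrets: 0.0, 0.0, 1.3 → max 1.3
Option 3 regrets: 1.4, 0.8, 0.2 → max 1.4
Option 4 regrets: 1.2, 0.5, 0.0 → max 1.2
Smallest max regret = 0.6 → Option 1.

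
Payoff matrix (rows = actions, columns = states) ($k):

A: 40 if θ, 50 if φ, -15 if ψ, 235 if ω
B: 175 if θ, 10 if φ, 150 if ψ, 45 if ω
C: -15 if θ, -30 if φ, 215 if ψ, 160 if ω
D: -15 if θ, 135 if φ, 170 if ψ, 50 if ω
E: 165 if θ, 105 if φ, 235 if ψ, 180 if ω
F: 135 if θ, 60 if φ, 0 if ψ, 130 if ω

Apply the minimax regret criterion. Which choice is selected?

E

Column bests: θ=175, φ=135, ψ=235, ω=235.
A regrets: 135, 85, 250, 0 → max 250
B regrets: 0, 125, 85, 190 → max 190
C regrets: 190, 165, 20, 75 → max 190
D regrets: 190, 0, 65, 185 → max 190
E regrets: 10, 30, 0, 55 → max 55
F regrets: 40, 75, 235, 105 → max 235
Smallest max regret = 55 → E.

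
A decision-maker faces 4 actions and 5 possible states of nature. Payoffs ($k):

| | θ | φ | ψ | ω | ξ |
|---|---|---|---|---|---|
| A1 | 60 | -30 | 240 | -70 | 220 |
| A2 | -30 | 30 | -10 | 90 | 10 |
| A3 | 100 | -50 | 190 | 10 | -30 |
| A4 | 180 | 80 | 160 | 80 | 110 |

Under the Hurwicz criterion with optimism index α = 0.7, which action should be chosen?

A1: 0.7·240 + 0.3·(-70) = 147
A2: 0.7·90 + 0.3·(-30) = 54
A3: 0.7·190 + 0.3·(-50) = 118
A4: 0.7·180 + 0.3·80 = 150
Highest Hurwicz score = 150 → A4.

A4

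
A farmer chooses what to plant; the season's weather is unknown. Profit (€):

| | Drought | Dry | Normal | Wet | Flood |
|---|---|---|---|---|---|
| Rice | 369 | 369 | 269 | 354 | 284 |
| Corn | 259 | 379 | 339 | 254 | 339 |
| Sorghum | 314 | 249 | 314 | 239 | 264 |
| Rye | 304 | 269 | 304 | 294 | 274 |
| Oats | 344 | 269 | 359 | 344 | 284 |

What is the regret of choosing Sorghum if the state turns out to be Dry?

Best payoff under Dry is 379.
Regret = 379 − 249 = 130.

130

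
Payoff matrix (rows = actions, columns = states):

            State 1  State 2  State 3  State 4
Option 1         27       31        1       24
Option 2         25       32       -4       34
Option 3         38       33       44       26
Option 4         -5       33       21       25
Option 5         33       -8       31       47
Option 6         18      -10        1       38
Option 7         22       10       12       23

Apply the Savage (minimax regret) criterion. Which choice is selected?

Column bests: State 1=38, State 2=33, State 3=44, State 4=47.
Option 1 regrets: 11, 2, 43, 23 → max 43
Option 2 regrets: 13, 1, 48, 13 → max 48
Option 3 regrets: 0, 0, 0, 21 → max 21
Option 4 regrets: 43, 0, 23, 22 → max 43
Option 5 regrets: 5, 41, 13, 0 → max 41
Option 6 regrets: 20, 43, 43, 9 → max 43
Option 7 regrets: 16, 23, 32, 24 → max 32
Smallest max regret = 21 → Option 3.

Option 3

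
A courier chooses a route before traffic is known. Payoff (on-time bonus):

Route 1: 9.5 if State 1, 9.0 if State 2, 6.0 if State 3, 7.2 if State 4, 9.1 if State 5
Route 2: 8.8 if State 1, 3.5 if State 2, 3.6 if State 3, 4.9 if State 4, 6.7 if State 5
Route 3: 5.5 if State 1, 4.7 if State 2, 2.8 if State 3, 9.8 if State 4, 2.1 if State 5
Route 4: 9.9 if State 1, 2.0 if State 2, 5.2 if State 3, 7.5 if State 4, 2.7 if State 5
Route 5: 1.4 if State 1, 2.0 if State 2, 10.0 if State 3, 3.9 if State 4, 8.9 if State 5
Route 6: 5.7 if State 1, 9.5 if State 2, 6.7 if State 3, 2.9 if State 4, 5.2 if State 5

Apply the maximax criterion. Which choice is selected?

Row maxima: Route 1=9.5, Route 2=8.8, Route 3=9.8, Route 4=9.9, Route 5=10.0, Route 6=9.5
Best best-case = 10.0 → Route 5.

Route 5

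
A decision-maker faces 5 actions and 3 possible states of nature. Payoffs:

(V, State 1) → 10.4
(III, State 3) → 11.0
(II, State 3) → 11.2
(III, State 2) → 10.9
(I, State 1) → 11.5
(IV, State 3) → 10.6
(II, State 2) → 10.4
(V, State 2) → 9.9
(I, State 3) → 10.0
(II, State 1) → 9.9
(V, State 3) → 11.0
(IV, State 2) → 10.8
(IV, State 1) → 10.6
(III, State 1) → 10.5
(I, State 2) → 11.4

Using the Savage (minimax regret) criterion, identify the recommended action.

Column bests: State 1=11.5, State 2=11.4, State 3=11.2.
I regrets: 0.0, 0.0, 1.2 → max 1.2
II regrets: 1.6, 1.0, 0.0 → max 1.6
III regrets: 1.0, 0.5, 0.2 → max 1.0
IV regrets: 0.9, 0.6, 0.6 → max 0.9
V regrets: 1.1, 1.5, 0.2 → max 1.5
Smallest max regret = 0.9 → IV.

IV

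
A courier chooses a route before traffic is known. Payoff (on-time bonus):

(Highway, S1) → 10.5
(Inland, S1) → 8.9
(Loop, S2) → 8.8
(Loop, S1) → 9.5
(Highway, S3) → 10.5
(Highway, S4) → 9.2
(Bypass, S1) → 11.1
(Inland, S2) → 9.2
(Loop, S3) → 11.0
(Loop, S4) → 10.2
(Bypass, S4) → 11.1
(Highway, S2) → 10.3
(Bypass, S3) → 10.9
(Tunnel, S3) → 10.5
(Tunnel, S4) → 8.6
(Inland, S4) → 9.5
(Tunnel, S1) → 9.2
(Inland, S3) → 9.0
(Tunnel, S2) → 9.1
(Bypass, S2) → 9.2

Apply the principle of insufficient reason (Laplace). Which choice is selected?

Row averages: Loop=9.875, Bypass=10.575, Inland=9.15, Highway=10.125, Tunnel=9.35
Highest average = 10.575 → Bypass.

Bypass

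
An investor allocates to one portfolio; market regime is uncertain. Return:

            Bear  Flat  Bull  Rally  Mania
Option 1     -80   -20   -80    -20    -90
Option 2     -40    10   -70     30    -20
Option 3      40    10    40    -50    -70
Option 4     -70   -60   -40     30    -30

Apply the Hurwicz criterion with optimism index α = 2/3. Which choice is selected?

Option 1: 2/3·(-20) + 1/3·(-90) = -130/3
Option 2: 2/3·30 + 1/3·(-70) = -10/3
Option 3: 2/3·40 + 1/3·(-70) = 10/3
Option 4: 2/3·30 + 1/3·(-70) = -10/3
Highest Hurwicz score = 10/3 → Option 3.

Option 3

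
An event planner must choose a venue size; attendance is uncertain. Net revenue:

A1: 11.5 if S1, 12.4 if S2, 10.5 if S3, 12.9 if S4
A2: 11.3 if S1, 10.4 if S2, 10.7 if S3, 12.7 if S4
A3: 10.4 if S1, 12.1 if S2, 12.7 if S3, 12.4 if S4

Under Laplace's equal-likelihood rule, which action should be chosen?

A3

Row averages: A1=11.825, A2=11.275, A3=11.9
Highest average = 11.9 → A3.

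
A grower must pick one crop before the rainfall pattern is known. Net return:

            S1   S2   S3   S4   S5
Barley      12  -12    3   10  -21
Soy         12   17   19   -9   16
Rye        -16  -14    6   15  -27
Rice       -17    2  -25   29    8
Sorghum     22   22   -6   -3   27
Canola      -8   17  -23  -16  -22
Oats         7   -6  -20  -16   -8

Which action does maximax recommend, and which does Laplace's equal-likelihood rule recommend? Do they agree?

Row maxima: Barley=12, Soy=19, Rye=15, Rice=29, Sorghum=27, Canola=17, Oats=7
Best best-case = 29 → Rice.
Row averages: Barley=-1.6, Soy=11, Rye=-7.2, Rice=-0.6, Sorghum=12.4, Canola=-10.4, Oats=-8.6
Highest average = 12.4 → Sorghum.

maximax → Rice; laplace → Sorghum (disagree)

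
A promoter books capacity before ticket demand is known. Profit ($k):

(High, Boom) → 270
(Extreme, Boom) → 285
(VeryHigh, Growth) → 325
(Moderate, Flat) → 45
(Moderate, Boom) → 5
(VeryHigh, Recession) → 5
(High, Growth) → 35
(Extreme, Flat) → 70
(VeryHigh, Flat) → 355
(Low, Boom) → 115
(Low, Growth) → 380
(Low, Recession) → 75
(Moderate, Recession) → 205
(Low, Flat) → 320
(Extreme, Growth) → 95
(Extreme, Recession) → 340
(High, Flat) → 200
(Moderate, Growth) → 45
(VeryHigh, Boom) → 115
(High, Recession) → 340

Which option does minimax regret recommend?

Low

Column bests: Recession=340, Flat=355, Growth=380, Boom=285.
Low regrets: 265, 35, 0, 170 → max 265
Moderate regrets: 135, 310, 335, 280 → max 335
High regrets: 0, 155, 345, 15 → max 345
VeryHigh regrets: 335, 0, 55, 170 → max 335
Extreme regrets: 0, 285, 285, 0 → max 285
Smallest max regret = 265 → Low.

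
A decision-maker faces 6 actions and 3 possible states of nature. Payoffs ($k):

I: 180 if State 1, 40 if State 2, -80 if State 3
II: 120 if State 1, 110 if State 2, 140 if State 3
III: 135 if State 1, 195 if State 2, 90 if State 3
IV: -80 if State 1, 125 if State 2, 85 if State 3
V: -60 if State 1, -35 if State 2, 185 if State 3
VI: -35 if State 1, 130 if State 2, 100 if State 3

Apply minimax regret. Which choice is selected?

Column bests: State 1=180, State 2=195, State 3=185.
I regrets: 0, 155, 265 → max 265
II regrets: 60, 85, 45 → max 85
III regrets: 45, 0, 95 → max 95
IV regrets: 260, 70, 100 → max 260
V regrets: 240, 230, 0 → max 240
VI regrets: 215, 65, 85 → max 215
Smallest max regret = 85 → II.

II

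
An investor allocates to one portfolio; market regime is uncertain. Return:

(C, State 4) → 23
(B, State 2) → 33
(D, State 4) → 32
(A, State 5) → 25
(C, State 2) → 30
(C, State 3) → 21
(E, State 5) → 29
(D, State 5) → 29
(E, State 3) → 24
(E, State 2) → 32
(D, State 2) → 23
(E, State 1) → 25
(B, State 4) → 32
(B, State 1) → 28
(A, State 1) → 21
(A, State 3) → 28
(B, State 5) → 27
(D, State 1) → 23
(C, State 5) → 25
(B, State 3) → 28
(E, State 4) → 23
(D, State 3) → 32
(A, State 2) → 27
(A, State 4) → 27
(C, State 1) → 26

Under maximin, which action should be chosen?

Row minima: A=21, B=27, C=21, D=23, E=23
Best worst-case = 27 → B.

B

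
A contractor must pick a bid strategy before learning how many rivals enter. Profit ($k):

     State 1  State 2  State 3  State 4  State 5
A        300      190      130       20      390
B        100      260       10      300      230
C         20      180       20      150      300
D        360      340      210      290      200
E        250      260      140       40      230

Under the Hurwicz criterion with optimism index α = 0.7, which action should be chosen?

D

A: 0.7·390 + 0.3·20 = 279
B: 0.7·300 + 0.3·10 = 213
C: 0.7·300 + 0.3·20 = 216
D: 0.7·360 + 0.3·200 = 312
E: 0.7·260 + 0.3·40 = 194
Highest Hurwicz score = 312 → D.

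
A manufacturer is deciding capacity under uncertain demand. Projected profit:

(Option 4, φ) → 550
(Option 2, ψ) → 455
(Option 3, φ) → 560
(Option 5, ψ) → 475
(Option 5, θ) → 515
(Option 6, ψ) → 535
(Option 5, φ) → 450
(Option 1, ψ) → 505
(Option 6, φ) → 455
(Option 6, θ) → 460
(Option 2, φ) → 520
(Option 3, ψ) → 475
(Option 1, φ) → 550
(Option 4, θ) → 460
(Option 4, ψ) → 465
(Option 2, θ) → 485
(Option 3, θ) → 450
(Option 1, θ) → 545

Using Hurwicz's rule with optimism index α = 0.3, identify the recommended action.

Option 1: 0.3·550 + 0.7·505 = 518.5
Option 2: 0.3·520 + 0.7·455 = 474.5
Option 3: 0.3·560 + 0.7·450 = 483
Option 4: 0.3·550 + 0.7·460 = 487
Option 5: 0.3·515 + 0.7·450 = 469.5
Option 6: 0.3·535 + 0.7·455 = 479
Highest Hurwicz score = 518.5 → Option 1.

Option 1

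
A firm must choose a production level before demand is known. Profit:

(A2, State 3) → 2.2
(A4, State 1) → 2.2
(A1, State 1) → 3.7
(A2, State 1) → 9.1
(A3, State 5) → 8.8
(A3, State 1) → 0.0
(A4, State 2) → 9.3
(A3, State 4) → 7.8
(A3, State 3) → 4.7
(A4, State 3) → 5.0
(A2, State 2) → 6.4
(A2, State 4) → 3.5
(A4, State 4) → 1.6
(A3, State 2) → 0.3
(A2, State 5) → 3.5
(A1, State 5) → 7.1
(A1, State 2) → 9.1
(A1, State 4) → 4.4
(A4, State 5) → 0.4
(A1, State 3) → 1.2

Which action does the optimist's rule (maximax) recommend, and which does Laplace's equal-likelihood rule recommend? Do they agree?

maximax → A4; laplace → A1 (disagree)

Row maxima: A1=9.1, A2=9.1, A3=8.8, A4=9.3
Best best-case = 9.3 → A4.
Row averages: A1=5.1, A2=4.94, A3=4.32, A4=3.7
Highest average = 5.1 → A1.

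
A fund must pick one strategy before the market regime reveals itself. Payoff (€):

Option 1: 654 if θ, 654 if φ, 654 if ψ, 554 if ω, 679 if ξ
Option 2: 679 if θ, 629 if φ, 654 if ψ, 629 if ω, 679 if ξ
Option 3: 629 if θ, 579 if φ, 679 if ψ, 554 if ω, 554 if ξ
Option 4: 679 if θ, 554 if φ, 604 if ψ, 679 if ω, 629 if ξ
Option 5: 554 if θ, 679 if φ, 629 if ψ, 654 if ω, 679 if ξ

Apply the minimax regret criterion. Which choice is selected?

Option 2

Column bests: θ=679, φ=679, ψ=679, ω=679, ξ=679.
Option 1 regrets: 25, 25, 25, 125, 0 → max 125
Option 2 regrets: 0, 50, 25, 50, 0 → max 50
Option 3 regrets: 50, 100, 0, 125, 125 → max 125
Option 4 regrets: 0, 125, 75, 0, 50 → max 125
Option 5 regrets: 125, 0, 50, 25, 0 → max 125
Smallest max regret = 50 → Option 2.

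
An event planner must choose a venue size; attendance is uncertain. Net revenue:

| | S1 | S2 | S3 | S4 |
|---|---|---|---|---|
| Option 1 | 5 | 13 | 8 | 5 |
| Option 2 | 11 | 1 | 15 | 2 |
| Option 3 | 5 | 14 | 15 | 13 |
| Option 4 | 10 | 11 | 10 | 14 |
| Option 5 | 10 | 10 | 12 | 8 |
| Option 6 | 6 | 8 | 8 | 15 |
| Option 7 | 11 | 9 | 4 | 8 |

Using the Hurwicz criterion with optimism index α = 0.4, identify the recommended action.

Option 4

Option 1: 0.4·13 + 0.6·5 = 8.2
Option 2: 0.4·15 + 0.6·1 = 6.6
Option 3: 0.4·15 + 0.6·5 = 9
Option 4: 0.4·14 + 0.6·10 = 11.6
Option 5: 0.4·12 + 0.6·8 = 9.6
Option 6: 0.4·15 + 0.6·6 = 9.6
Option 7: 0.4·11 + 0.6·4 = 6.8
Highest Hurwicz score = 11.6 → Option 4.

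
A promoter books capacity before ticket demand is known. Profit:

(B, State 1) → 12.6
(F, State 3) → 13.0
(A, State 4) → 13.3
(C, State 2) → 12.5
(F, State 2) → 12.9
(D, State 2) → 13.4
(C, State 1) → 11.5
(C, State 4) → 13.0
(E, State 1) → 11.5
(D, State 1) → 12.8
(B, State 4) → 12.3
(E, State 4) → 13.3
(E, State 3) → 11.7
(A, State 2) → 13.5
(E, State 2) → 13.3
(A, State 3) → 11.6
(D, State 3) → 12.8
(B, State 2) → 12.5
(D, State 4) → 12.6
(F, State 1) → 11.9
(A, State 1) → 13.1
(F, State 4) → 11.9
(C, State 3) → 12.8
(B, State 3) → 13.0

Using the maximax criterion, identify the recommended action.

Row maxima: A=13.5, B=13.0, C=13.0, D=13.4, E=13.3, F=13.0
Best best-case = 13.5 → A.

A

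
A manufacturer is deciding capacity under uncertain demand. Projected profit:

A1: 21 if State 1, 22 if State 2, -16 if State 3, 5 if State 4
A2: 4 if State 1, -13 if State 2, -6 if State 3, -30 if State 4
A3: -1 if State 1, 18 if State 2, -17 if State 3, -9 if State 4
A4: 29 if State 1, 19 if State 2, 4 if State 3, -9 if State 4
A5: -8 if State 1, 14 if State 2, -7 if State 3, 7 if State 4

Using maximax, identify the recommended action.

Row maxima: A1=22, A2=4, A3=18, A4=29, A5=14
Best best-case = 29 → A4.

A4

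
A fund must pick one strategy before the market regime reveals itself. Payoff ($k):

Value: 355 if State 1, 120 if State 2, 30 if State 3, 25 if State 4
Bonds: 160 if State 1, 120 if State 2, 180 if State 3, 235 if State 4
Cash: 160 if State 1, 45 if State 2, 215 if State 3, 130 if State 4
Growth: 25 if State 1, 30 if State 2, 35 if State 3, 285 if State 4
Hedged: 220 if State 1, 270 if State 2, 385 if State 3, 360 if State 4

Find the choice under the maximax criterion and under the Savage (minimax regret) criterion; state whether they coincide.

maximax → Hedged; minimax regret → Hedged (agree)

Row maxima: Value=355, Bonds=235, Cash=215, Growth=285, Hedged=385
Best best-case = 385 → Hedged.
Column bests: State 1=355, State 2=270, State 3=385, State 4=360.
Value regrets: 0, 150, 355, 335 → max 355
Bonds regrets: 195, 150, 205, 125 → max 205
Cash regrets: 195, 225, 170, 230 → max 230
Growth regrets: 330, 240, 350, 75 → max 350
Hedged regrets: 135, 0, 0, 0 → max 135
Smallest max regret = 135 → Hedged.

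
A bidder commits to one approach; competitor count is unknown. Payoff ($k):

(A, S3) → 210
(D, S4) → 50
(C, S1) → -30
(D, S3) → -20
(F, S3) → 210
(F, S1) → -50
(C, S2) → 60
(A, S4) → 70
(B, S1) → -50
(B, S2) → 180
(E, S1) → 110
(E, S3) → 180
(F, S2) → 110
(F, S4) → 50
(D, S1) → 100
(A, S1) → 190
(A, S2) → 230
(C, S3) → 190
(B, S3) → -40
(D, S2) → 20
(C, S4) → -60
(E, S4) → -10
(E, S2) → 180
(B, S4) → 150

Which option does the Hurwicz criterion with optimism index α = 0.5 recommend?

A

A: 0.5·230 + 0.5·70 = 150
B: 0.5·180 + 0.5·(-50) = 65
C: 0.5·190 + 0.5·(-60) = 65
D: 0.5·100 + 0.5·(-20) = 40
E: 0.5·180 + 0.5·(-10) = 85
F: 0.5·210 + 0.5·(-50) = 80
Highest Hurwicz score = 150 → A.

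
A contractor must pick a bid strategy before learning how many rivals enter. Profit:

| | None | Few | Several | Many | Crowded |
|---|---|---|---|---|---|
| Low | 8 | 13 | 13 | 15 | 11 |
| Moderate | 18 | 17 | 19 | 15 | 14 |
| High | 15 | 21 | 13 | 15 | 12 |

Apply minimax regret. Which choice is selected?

Column bests: None=18, Few=21, Several=19, Many=15, Crowded=14.
Low regrets: 10, 8, 6, 0, 3 → max 10
Moderate regrets: 0, 4, 0, 0, 0 → max 4
High regrets: 3, 0, 6, 0, 2 → max 6
Smallest max regret = 4 → Moderate.

Moderate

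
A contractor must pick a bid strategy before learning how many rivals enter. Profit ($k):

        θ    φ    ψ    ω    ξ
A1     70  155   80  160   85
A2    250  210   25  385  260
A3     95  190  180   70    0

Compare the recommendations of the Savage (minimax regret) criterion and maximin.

minimax regret → A2; maximin → A1 (disagree)

Column bests: θ=250, φ=210, ψ=180, ω=385, ξ=260.
A1 regrets: 180, 55, 100, 225, 175 → max 225
A2 regrets: 0, 0, 155, 0, 0 → max 155
A3 regrets: 155, 20, 0, 315, 260 → max 315
Smallest max regret = 155 → A2.
Row minima: A1=70, A2=25, A3=0
Best worst-case = 70 → A1.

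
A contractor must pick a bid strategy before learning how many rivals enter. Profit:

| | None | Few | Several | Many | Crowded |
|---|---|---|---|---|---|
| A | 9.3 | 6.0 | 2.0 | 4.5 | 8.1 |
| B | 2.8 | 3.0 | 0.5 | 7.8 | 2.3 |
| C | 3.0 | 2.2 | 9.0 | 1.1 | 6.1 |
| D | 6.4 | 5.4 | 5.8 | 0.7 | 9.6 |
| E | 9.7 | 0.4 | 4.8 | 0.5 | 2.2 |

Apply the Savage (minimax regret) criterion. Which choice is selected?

Column bests: None=9.7, Few=6.0, Several=9.0, Many=7.8, Crowded=9.6.
A regrets: 0.4, 0.0, 7.0, 3.3, 1.5 → max 7.0
B regrets: 6.9, 3.0, 8.5, 0.0, 7.3 → max 8.5
C regrets: 6.7, 3.8, 0.0, 6.7, 3.5 → max 6.7
D regrets: 3.3, 0.6, 3.2, 7.1, 0.0 → max 7.1
E regrets: 0.0, 5.6, 4.2, 7.3, 7.4 → max 7.4
Smallest max regret = 6.7 → C.

C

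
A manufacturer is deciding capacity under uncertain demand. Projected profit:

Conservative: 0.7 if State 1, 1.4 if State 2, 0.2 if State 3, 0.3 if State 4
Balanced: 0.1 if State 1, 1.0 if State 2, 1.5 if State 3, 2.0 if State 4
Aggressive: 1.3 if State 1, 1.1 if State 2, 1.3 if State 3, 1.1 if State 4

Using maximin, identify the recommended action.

Aggressive

Row minima: Conservative=0.2, Balanced=0.1, Aggressive=1.1
Best worst-case = 1.1 → Aggressive.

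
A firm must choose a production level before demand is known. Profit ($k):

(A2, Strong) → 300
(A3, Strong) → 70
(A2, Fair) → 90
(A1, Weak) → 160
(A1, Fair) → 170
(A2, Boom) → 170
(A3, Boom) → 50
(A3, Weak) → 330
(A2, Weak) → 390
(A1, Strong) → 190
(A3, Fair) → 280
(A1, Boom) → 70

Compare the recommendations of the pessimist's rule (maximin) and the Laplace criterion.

maximin → A2; laplace → A2 (agree)

Row minima: A1=70, A2=90, A3=50
Best worst-case = 90 → A2.
Row averages: A1=147.5, A2=237.5, A3=182.5
Highest average = 237.5 → A2.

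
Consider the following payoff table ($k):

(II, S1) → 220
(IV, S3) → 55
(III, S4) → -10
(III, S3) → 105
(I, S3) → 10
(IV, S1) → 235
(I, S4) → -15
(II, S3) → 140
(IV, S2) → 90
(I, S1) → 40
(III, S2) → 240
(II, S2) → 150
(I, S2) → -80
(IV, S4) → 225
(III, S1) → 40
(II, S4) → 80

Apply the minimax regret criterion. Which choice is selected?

Column bests: S1=235, S2=240, S3=140, S4=225.
I regrets: 195, 320, 130, 240 → max 320
II regrets: 15, 90, 0, 145 → max 145
III regrets: 195, 0, 35, 235 → max 235
IV regrets: 0, 150, 85, 0 → max 150
Smallest max regret = 145 → II.

II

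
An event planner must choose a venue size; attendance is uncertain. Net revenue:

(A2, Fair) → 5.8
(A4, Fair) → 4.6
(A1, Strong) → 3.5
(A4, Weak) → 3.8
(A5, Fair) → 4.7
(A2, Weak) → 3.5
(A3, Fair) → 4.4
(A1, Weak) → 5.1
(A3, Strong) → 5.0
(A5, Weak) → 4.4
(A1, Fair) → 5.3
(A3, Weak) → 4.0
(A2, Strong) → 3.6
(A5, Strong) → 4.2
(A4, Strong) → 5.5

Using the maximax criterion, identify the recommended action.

A2

Row maxima: A1=5.3, A2=5.8, A3=5.0, A4=5.5, A5=4.7
Best best-case = 5.8 → A2.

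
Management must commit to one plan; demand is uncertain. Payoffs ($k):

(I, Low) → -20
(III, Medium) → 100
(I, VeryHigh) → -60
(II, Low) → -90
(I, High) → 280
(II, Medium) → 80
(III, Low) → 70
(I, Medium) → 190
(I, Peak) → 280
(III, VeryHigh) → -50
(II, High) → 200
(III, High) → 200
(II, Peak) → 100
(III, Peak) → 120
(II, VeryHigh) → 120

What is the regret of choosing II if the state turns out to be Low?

Best payoff under Low is 70.
Regret = 70 − (-90) = 160.

160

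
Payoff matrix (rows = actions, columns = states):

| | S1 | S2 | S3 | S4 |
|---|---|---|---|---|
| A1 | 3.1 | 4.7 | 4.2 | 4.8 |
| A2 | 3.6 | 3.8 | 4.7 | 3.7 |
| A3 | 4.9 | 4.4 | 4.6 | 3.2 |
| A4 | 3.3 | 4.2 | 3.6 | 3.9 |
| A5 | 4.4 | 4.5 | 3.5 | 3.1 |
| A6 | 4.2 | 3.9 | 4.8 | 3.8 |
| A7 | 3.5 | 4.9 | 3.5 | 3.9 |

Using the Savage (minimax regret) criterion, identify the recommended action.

A6

Column bests: S1=4.9, S2=4.9, S3=4.8, S4=4.8.
A1 regrets: 1.8, 0.2, 0.6, 0.0 → max 1.8
A2 regrets: 1.3, 1.1, 0.1, 1.1 → max 1.3
A3 regrets: 0.0, 0.5, 0.2, 1.6 → max 1.6
A4 regrets: 1.6, 0.7, 1.2, 0.9 → max 1.6
A5 regrets: 0.5, 0.4, 1.3, 1.7 → max 1.7
A6 regrets: 0.7, 1.0, 0.0, 1.0 → max 1.0
A7 regrets: 1.4, 0.0, 1.3, 0.9 → max 1.4
Smallest max regret = 1.0 → A6.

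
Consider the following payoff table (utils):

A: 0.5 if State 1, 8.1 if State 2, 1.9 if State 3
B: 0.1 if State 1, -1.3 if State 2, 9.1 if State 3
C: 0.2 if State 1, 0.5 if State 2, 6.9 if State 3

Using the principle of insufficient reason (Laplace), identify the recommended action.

Row averages: A=3.5, B=79/30, C=38/15
Highest average = 3.5 → A.

A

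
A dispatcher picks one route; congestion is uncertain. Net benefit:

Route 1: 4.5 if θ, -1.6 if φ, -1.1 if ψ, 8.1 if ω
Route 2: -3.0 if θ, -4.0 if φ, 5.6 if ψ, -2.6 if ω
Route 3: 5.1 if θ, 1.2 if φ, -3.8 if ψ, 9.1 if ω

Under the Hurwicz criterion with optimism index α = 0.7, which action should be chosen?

Route 3

Route 1: 0.7·8.1 + 0.3·(-1.6) = 5.19
Route 2: 0.7·5.6 + 0.3·(-4.0) = 2.72
Route 3: 0.7·9.1 + 0.3·(-3.8) = 5.23
Highest Hurwicz score = 5.23 → Route 3.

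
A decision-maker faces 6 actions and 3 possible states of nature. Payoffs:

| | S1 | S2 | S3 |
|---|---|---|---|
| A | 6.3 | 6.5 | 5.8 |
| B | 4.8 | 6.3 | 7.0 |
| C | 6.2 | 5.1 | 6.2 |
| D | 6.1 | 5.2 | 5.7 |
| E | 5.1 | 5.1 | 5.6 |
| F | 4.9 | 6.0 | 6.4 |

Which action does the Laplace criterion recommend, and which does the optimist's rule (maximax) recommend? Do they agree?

Row averages: A=6.2, B=181/30, C=35/6, D=17/3, E=79/15, F=173/30
Highest average = 6.2 → A.
Row maxima: A=6.5, B=7.0, C=6.2, D=6.1, E=5.6, F=6.4
Best best-case = 7.0 → B.

laplace → A; maximax → B (disagree)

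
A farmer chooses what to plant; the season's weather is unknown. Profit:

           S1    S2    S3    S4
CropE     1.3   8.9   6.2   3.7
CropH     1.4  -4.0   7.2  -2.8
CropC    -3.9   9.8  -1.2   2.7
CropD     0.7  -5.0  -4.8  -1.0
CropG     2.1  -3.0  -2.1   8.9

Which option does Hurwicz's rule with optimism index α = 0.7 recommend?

CropE

CropE: 0.7·8.9 + 0.3·1.3 = 6.62
CropH: 0.7·7.2 + 0.3·(-4.0) = 3.84
CropC: 0.7·9.8 + 0.3·(-3.9) = 5.69
CropD: 0.7·0.7 + 0.3·(-5.0) = -1.01
CropG: 0.7·8.9 + 0.3·(-3.0) = 5.33
Highest Hurwicz score = 6.62 → CropE.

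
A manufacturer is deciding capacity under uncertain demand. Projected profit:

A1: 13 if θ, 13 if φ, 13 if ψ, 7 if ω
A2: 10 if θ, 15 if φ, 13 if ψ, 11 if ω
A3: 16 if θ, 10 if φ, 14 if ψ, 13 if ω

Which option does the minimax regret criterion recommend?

A3

Column bests: θ=16, φ=15, ψ=14, ω=13.
A1 regrets: 3, 2, 1, 6 → max 6
A2 regrets: 6, 0, 1, 2 → max 6
A3 regrets: 0, 5, 0, 0 → max 5
Smallest max regret = 5 → A3.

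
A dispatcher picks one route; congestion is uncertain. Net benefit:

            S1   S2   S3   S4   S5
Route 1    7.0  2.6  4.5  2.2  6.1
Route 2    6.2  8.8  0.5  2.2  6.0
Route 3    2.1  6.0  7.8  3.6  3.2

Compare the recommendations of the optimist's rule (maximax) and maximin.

Row maxima: Route 1=7.0, Route 2=8.8, Route 3=7.8
Best best-case = 8.8 → Route 2.
Row minima: Route 1=2.2, Route 2=0.5, Route 3=2.1
Best worst-case = 2.2 → Route 1.

maximax → Route 2; maximin → Route 1 (disagree)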